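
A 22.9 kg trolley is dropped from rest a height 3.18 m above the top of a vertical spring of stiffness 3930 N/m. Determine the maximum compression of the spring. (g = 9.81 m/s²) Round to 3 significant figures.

Take the reference level at the top of the uncompressed spring. At max compression the trolley has fallen H + x and is momentarily at rest:
mg(H + x) = ½kx²
½(3930)x² − (22.9)(9.81)x − (22.9)(9.81)(3.18) = 0
1965x² − 224.6x − 714.4 = 0
x = [224.6 + √(50467 + 5.6151e+06)]/(2 × 1965) = 0.6628 m

x = 0.663 m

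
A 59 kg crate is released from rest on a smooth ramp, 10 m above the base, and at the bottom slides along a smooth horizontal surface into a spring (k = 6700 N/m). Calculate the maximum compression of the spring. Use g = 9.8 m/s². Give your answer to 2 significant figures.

Gravitational PE at the top equals spring PE at max compression: mgh = ½kx²
x = √(2mgh/k) = √(2 × 59 × 9.8 × 10 / 6700) = 1.314 m

x = 1.3 m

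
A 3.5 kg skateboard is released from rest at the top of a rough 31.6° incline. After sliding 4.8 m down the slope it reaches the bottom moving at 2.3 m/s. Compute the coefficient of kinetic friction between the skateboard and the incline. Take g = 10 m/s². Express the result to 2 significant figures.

The energy dissipated by friction is the PE lost minus the KE gained:
mgL sinθ = 88.030 J; ½mv² = 9.2575 J
W_f = 88.030 − 9.2575 = 78.77 J
μ_k = W_f/(mg cosθ · L) = 78.77/(29.81 × 4.8) = 0.5505

μ_k = 0.55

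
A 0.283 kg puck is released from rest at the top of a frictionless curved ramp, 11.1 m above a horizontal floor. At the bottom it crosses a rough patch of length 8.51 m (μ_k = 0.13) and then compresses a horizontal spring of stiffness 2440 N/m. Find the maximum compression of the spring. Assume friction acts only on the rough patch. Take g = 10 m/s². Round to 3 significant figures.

x = 0.152 m

Initial energy: E₁ = mgh = (0.283)(10)(11.1) = 31.413 J
Friction removes W_f = μ_k mg d = (0.13)(0.283)(10)(8.51) = 3.131 J
Energy reaching the spring: E = 31.413 − 3.131 = 28.282 J
At max compression ½kx² = E ⇒ x = √(2E/k) = √(2 × 28.282/2440) = 0.1523 m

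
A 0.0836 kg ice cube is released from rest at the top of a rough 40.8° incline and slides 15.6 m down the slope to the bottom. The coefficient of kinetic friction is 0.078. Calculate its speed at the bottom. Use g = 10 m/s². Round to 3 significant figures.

Energy: mgh = ½mv² + W_f, with h = L sinθ and W_f = μ_k (mg cosθ) L
mgh = mgL sinθ = (0.0836)(10)(15.6)sin40.8° = 8.5217 J
W_f = μ_k mg cosθ · L = (0.078)(0.0836)(10)cos40.8°·15.6 = 0.7700 J
½mv² = 8.5217 − 0.7700 = 7.7516 J
v = √(2 × 7.7516/0.0836) = 13.62 m/s

v = 13.6 m/s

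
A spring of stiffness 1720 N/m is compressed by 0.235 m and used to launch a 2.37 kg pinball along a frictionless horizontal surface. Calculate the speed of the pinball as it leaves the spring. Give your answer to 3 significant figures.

Spring PE converts entirely to kinetic energy: ½kx² = ½mv²
v = x√(k/m) = 0.235 × √(1720/2.37) = 6.331 m/s

v = 6.33 m/s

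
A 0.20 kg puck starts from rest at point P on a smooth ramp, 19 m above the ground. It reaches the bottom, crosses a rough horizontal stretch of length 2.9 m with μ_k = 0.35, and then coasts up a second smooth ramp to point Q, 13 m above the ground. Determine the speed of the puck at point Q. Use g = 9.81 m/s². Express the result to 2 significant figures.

v = 9.9 m/s

Energy at P: mgh₁ = (0.20)(9.81)(19) = 37.278 J
Friction loss: W_f = μ_k mg d = 1.991 J
At Q: ½mv² + mgh₂ = mgh₁ − W_f
½mv² = 37.278 − 1.991 − 25.506 = 9.7806 J
v = √(2 × 9.7806/0.20) = 9.890 m/s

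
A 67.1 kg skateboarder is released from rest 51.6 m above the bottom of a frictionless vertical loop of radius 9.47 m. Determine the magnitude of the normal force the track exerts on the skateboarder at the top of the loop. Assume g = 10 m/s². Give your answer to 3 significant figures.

N = 3960 N

Energy from release to top (height 2r): mgh = ½mv_top² + mg(2r)
v_top² = 2g(h − 2r) = 2(10)(51.6 − 18.94) = 653.20 m²/s²
At the top, both N and weight point toward the centre: N + mg = mv_top²/r
N = m(v_top²/r − g) = 67.1(653.20/9.47 − 10) = 3957 N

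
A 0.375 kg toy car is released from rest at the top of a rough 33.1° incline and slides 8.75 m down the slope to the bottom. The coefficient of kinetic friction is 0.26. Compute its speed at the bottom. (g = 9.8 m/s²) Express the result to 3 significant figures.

v = 7.50 m/s

Taking the bottom as reference, mgh = ½mv² + μ_k N L with h = L sinθ, N = mg cosθ:
mgh = mgL sinθ = (0.375)(9.8)(8.75)sin33.1° = 17.561 J
W_f = μ_k mg cosθ · L = (0.26)(0.375)(9.8)cos33.1°·8.75 = 7.004 J
½mv² = 17.561 − 7.004 = 10.557 J
v = √(2 × 10.557/0.375) = 7.504 m/s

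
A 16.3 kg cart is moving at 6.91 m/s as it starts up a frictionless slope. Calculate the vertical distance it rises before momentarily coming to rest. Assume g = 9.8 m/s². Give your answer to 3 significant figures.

Setting KE at the bottom equal to PE gained: ½mv² = mgh
h = v²/(2g) = 6.91²/(2 × 9.8) = 2.436 m

h = 2.44 m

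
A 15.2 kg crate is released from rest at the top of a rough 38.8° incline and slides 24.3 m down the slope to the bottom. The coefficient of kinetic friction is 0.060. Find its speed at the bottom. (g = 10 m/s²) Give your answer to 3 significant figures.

Energy: mgh = ½mv² + W_f, with h = L sinθ and W_f = μ_k (mg cosθ) L
mgh = mgL sinθ = (15.2)(10)(24.3)sin38.8° = 2314.4 J
W_f = μ_k mg cosθ · L = (0.060)(15.2)(10)cos38.8°·24.3 = 172.7 J
½mv² = 2314.4 − 172.7 = 2141.7 J
v = √(2 × 2141.7/15.2) = 16.79 m/s

v = 16.8 m/s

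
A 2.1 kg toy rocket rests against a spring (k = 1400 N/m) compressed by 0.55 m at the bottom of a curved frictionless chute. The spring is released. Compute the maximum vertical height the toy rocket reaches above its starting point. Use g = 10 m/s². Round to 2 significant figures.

h = 10 m

Energy conservation from release to the highest point: ½kx² = mgh
h = kx²/(2mg) = (1400)(0.55)²/(2 × 2.1 × 10) = 10.08 m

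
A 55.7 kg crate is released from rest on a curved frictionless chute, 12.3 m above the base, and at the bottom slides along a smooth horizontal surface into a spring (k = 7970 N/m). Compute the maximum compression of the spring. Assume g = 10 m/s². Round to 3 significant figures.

Gravitational PE at the top equals spring PE at max compression: mgh = ½kx²
x = √(2mgh/k) = √(2 × 55.7 × 10 × 12.3 / 7970) = 1.311 m

x = 1.31 m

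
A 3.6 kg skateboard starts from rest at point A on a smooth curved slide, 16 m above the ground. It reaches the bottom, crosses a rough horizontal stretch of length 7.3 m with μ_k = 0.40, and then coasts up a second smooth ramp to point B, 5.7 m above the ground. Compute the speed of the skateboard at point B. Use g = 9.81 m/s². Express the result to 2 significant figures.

v = 12 m/s

Energy at A: mgh₁ = (3.6)(9.81)(16) = 565.06 J
Friction loss: W_f = μ_k mg d = 103.1 J
At B: ½mv² + mgh₂ = mgh₁ − W_f
½mv² = 565.06 − 103.1 − 201.30 = 260.63 J
v = √(2 × 260.63/3.6) = 12.03 m/s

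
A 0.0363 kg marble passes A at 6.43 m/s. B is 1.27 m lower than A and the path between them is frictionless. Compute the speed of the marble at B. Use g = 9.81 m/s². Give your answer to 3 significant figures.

v = 8.14 m/s

Energy conservation between the two points: ½mv₀² + mgh = ½mv²
v² = v₀² + 2gh = (6.43)² + 2(9.81)(1.27) = 66.262
v = √66.262 = 8.140 m/s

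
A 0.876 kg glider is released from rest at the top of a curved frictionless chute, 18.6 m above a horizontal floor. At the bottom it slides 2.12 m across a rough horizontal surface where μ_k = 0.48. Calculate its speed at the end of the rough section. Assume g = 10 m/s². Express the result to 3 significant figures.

Energy bookkeeping (friction removes W_f = μ_k N d):
mgh = ½mv² + μ_k m g d
W_f = μ_k mg d = (0.48)(0.876)(10)(2.12) = 8.914 J
½mv² = mgh − W_f = 162.94 − 8.914 = 154.02 J
v = √(2 × 154.02/0.876) = 18.75 m/s

v = 18.8 m/s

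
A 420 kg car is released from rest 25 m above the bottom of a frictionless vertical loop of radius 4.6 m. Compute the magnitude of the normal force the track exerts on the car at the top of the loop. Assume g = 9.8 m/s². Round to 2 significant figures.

Energy from release to top (height 2r): mgh = ½mv_top² + mg(2r)
v_top² = 2g(h − 2r) = 2(9.8)(25 − 9.200) = 309.68 m²/s²
At the top, both N and weight point toward the centre: N + mg = mv_top²/r
N = m(v_top²/r − g) = 420(309.68/4.6 − 9.8) = 24159 N

N = 24000 N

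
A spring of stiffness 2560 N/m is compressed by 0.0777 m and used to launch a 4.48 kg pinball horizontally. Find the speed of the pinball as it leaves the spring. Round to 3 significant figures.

Conservation of energy: ½kx² = ½mv²
v = x√(k/m) = 0.0777 × √(2560/4.48) = 1.857 m/s

v = 1.86 m/s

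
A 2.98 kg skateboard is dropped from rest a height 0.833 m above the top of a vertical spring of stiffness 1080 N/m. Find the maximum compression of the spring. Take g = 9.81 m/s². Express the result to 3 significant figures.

Take the reference level at the top of the uncompressed spring. At max compression the skateboard has fallen H + x and is momentarily at rest:
mg(H + x) = ½kx²
½(1080)x² − (2.98)(9.81)x − (2.98)(9.81)(0.833) = 0
540.0x² − 29.23x − 24.35 = 0
x = [29.23 + √(854.6 + 52600)]/(2 × 540.0) = 0.2411 m

x = 0.241 m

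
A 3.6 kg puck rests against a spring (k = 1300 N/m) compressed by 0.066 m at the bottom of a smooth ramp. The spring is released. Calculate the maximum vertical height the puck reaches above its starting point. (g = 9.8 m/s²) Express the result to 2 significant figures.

At maximum height the puck is at rest, so ½kx² = mgh
h = kx²/(2mg) = (1300)(0.066)²/(2 × 3.6 × 9.8) = 0.08026 m

h = 0.080 m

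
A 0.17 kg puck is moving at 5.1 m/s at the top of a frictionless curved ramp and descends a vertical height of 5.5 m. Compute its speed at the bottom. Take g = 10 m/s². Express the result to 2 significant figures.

By conservation of mechanical energy, ½mv₀² + mgh = ½mv²
v² = v₀² + 2gh = (5.1)² + 2(10)(5.5) = 136.01
v = √136.01 = 11.66 m/s

v = 12 m/s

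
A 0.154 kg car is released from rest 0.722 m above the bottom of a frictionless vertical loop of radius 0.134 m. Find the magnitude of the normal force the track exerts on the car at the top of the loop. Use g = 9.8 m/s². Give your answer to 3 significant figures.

N = 8.72 N

Energy from release to top (height 2r): mgh = ½mv_top² + mg(2r)
v_top² = 2g(h − 2r) = 2(9.8)(0.722 − 0.2680) = 8.8984 m²/s²
At the top, both N and weight point toward the centre: N + mg = mv_top²/r
N = m(v_top²/r − g) = 0.154(8.8984/0.134 − 9.8) = 8.717 N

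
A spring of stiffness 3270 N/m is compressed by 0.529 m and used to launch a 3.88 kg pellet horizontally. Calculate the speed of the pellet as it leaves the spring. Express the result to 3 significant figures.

Spring PE converts entirely to kinetic energy: ½kx² = ½mv²
v = x√(k/m) = 0.529 × √(3270/3.88) = 15.36 m/s

v = 15.4 m/s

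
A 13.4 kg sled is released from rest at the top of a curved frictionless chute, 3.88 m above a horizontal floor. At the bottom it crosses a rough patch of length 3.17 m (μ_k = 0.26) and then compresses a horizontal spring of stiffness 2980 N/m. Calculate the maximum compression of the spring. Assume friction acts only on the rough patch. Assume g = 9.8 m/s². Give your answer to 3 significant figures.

Initial energy: E₁ = mgh = (13.4)(9.8)(3.88) = 509.52 J
Friction removes W_f = μ_k mg d = (0.26)(13.4)(9.8)(3.17) = 108.2 J
Energy reaching the spring: E = 509.52 − 108.2 = 401.29 J
At max compression ½kx² = E ⇒ x = √(2E/k) = √(2 × 401.29/2980) = 0.5190 m

x = 0.519 m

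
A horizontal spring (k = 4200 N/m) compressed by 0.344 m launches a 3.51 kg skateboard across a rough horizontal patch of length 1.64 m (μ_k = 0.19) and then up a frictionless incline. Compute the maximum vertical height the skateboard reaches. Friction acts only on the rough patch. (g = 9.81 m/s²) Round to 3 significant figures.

h = 6.91 m

Spring energy: E₀ = ½kx² = ½(4200)(0.344)² = 248.51 J
Friction: W_f = μ_k mg d = (0.19)(3.51)(9.81)(1.64) = 10.73 J
Energy at base of ramp: E = 248.51 − 10.73 = 237.78 J
At max height all remaining energy is PE: mgh = E ⇒ h = E/(mg) = 237.78/(3.51 × 9.81) = 6.905 m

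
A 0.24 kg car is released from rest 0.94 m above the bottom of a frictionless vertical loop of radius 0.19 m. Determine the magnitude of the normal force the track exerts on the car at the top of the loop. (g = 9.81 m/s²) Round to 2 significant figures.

Energy from release to top (height 2r): mgh = ½mv_top² + mg(2r)
v_top² = 2g(h − 2r) = 2(9.81)(0.94 − 0.3800) = 10.987 m²/s²
At the top, both N and weight point toward the centre: N + mg = mv_top²/r
N = m(v_top²/r − g) = 0.24(10.987/0.19 − 9.81) = 11.52 N

N = 12 N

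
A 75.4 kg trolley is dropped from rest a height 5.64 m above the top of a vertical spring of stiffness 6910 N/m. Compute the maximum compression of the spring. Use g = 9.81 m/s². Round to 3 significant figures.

Let x be the compression. The total drop is H + x, and the trolley is instantaneously at rest at max compression, so energy conservation gives:
mg(H + x) = ½kx²
½(6910)x² − (75.4)(9.81)x − (75.4)(9.81)(5.64) = 0
3455x² − 739.7x − 4172 = 0
x = [739.7 + √(547118 + 5.7654e+07)]/(2 × 3455) = 1.211 m

x = 1.21 m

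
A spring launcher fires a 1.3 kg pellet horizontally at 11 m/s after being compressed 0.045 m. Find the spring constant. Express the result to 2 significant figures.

k = 78000 N/m

Spring PE at full compression equals KE at release: ½kx² = ½mv²
k = mv²/x² = (1.3)(11)²/(0.045)² = 77679 N/m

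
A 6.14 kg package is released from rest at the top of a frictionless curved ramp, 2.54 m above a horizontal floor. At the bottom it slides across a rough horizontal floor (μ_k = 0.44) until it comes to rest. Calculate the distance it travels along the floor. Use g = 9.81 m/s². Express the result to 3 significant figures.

d = 5.77 m

Energy at the top = energy at the end + work done against friction:
At rest all PE has been dissipated by friction: mgh = μ_k m g d
d = h/μ_k = 2.54/0.44 = 5.773 m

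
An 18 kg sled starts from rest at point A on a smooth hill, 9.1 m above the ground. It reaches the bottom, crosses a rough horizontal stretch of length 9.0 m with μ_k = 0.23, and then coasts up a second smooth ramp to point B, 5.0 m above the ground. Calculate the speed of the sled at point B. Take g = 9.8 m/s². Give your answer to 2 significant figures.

v = 6.3 m/s

Energy at A: mgh₁ = (18)(9.8)(9.1) = 1605.2 J
Friction loss: W_f = μ_k mg d = 365.1 J
At B: ½mv² + mgh₂ = mgh₁ − W_f
½mv² = 1605.2 − 365.1 − 882.00 = 358.09 J
v = √(2 × 358.09/18) = 6.308 m/s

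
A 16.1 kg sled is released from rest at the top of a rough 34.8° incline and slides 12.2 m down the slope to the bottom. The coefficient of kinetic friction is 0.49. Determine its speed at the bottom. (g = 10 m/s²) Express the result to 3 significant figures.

Taking the bottom as reference, mgh = ½mv² + μ_k N L with h = L sinθ, N = mg cosθ:
mgh = mgL sinθ = (16.1)(10)(12.2)sin34.8° = 1121.0 J
W_f = μ_k mg cosθ · L = (0.49)(16.1)(10)cos34.8°·12.2 = 790.3 J
½mv² = 1121.0 − 790.3 = 330.67 J
v = √(2 × 330.67/16.1) = 6.409 m/s

v = 6.41 m/s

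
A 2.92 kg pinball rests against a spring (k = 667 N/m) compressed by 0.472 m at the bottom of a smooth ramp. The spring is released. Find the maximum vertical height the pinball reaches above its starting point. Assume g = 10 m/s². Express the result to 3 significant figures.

Energy conservation from release to the highest point: ½kx² = mgh
h = kx²/(2mg) = (667)(0.472)²/(2 × 2.92 × 10) = 2.544 m

h = 2.54 m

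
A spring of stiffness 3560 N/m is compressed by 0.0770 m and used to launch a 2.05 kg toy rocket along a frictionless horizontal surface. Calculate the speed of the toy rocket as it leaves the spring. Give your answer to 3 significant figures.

v = 3.21 m/s

Spring PE converts entirely to kinetic energy: ½kx² = ½mv²
v = x√(k/m) = 0.0770 × √(3560/2.05) = 3.209 m/s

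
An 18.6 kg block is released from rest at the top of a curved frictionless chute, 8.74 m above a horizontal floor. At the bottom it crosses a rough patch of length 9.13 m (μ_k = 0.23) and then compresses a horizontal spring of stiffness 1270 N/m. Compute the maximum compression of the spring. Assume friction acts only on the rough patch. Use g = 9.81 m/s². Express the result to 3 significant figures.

Initial energy: E₁ = mgh = (18.6)(9.81)(8.74) = 1594.8 J
Friction removes W_f = μ_k mg d = (0.23)(18.6)(9.81)(9.13) = 383.2 J
Energy reaching the spring: E = 1594.8 − 383.2 = 1211.6 J
At max compression ½kx² = E ⇒ x = √(2E/k) = √(2 × 1211.6/1270) = 1.381 m

x = 1.38 m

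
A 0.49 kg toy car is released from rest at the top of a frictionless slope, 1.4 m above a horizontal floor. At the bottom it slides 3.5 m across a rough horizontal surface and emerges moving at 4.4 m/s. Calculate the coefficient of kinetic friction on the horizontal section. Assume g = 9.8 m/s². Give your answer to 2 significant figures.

μ_k = 0.12

Energy at the top = energy at the end + work done against friction:
mgh = ½mv² + μ_k m g d
mgh = 6.7228 J; ½mv² = 4.7432 J
W_f = 6.7228 − 4.7432 = 1.980 J
μ_k = W_f/(mg·d) = 1.980/(4.802 × 3.5) = 0.1178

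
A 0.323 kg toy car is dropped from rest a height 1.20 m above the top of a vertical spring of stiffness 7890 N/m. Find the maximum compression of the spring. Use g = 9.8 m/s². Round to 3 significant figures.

Let x be the compression. The total drop is H + x, and the car is instantaneously at rest at max compression, so energy conservation gives:
mg(H + x) = ½kx²
½(7890)x² − (0.323)(9.8)x − (0.323)(9.8)(1.20) = 0
3945x² − 3.165x − 3.798 = 0
x = [3.165 + √(10.02 + 59940)]/(2 × 3945) = 0.03143 m

x = 0.0314 m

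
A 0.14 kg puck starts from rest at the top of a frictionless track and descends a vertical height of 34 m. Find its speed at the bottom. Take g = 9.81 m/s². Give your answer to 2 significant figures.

Mechanical energy is conserved (no friction): mgh = ½mv²
v = √(2gh) = √(2 × 9.81 × 34) = √667.08 = 25.83 m/s

v = 26 m/s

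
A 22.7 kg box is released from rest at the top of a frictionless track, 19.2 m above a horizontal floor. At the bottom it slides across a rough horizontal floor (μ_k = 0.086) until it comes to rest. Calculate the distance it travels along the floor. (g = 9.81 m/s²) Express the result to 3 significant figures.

Energy at the top = energy at the end + work done against friction:
At rest all PE has been dissipated by friction: mgh = μ_k m g d
d = h/μ_k = 19.2/0.086 = 223.3 m

d = 223 m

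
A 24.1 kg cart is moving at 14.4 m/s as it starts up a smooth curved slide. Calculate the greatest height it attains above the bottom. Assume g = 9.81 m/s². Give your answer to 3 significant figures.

By energy conservation, ½mv² = mgh
h = v²/(2g) = 14.4²/(2 × 9.81) = 10.57 m

h = 10.6 m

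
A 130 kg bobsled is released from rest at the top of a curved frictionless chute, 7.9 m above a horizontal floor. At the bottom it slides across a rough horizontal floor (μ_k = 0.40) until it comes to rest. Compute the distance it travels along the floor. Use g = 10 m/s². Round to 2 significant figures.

Energy at the top = energy at the end + work done against friction:
At rest all PE has been dissipated by friction: mgh = μ_k m g d
d = h/μ_k = 7.9/0.40 = 19.75 m

d = 20 m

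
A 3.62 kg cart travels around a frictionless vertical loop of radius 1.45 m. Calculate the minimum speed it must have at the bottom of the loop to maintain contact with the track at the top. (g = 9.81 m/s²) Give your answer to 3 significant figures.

At the top: mg = mv_top²/r ⇒ v_top² = gr = 14.22 m²/s²
Energy from bottom to top (height 2r): ½mv_bot² = ½mv_top² + mg(2r)
v_bot² = gr + 4gr = 5gr = 71.12
v_bot = √(5gr) = 8.433 m/s

v = 8.43 m/s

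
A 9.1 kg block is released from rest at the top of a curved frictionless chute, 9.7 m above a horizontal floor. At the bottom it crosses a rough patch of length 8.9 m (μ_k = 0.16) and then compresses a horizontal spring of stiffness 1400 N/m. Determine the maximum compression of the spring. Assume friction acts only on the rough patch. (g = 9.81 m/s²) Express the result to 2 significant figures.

x = 1.0 m

Initial energy: E₁ = mgh = (9.1)(9.81)(9.7) = 865.93 J
Friction removes W_f = μ_k mg d = (0.16)(9.1)(9.81)(8.9) = 127.1 J
Energy reaching the spring: E = 865.93 − 127.1 = 738.81 J
At max compression ½kx² = E ⇒ x = √(2E/k) = √(2 × 738.81/1400) = 1.027 m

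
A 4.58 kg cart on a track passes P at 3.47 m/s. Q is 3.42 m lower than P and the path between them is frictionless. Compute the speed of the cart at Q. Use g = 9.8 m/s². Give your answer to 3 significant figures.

v = 8.89 m/s

By conservation of mechanical energy, ½mv₀² + mgh = ½mv²
v² = v₀² + 2gh = (3.47)² + 2(9.8)(3.42) = 79.073
v = √79.073 = 8.892 m/s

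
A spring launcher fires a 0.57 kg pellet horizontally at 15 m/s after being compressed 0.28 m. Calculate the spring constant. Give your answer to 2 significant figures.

k = 1600 N/m

½kx² = ½mv²
k = mv²/x² = (0.57)(15)²/(0.28)² = 1636 N/m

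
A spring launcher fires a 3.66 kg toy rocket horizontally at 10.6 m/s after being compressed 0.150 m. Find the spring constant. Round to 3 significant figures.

Energy stored in the spring equals the launch KE: ½kx² = ½mv²
k = mv²/x² = (3.66)(10.6)²/(0.150)² = 18277 N/m

k = 18300 N/m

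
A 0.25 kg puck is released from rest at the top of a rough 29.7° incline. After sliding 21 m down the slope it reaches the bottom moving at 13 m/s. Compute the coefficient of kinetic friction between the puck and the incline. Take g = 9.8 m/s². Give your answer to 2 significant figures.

μ_k = 0.098

The energy dissipated by friction is the PE lost minus the KE gained:
mgL sinθ = 25.491 J; ½mv² = 21.125 J
W_f = 25.491 − 21.125 = 4.366 J
μ_k = W_f/(mg cosθ · L) = 4.366/(2.128 × 21) = 0.09770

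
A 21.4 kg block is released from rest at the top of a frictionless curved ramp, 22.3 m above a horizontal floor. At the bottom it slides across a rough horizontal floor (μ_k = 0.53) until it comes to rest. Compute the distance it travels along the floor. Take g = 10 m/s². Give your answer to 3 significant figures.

Energy at the top = energy at the end + work done against friction:
At rest all PE has been dissipated by friction: mgh = μ_k m g d
d = h/μ_k = 22.3/0.53 = 42.08 m

d = 42.1 m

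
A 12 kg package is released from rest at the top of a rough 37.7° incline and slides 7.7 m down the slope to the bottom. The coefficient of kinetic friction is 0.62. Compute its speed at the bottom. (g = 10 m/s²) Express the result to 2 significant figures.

Energy: mgh = ½mv² + W_f, with h = L sinθ and W_f = μ_k (mg cosθ) L
mgh = mgL sinθ = (12)(10)(7.7)sin37.7° = 565.05 J
W_f = μ_k mg cosθ · L = (0.62)(12)(10)cos37.7°·7.7 = 453.3 J
½mv² = 565.05 − 453.3 = 111.77 J
v = √(2 × 111.77/12) = 4.316 m/s

v = 4.3 m/s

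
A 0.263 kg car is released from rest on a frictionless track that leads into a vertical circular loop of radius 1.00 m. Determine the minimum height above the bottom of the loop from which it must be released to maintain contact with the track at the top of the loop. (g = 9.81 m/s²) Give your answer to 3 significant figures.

h = 2.50 m

At the top, for minimum speed gravity alone supplies the centripetal force: mg = mv_top²/r ⇒ v_top² = gr = 9.810 m²/s²
Energy conservation from release height h to the top (height 2r): mgh = ½mv_top² + mg(2r)
h = v_top²/(2g) + 2r = r/2 + 2r = 5r/2 = 2.500 m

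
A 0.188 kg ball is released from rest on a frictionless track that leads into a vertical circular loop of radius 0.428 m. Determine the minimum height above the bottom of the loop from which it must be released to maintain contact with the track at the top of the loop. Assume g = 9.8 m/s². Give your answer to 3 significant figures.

At the top, for minimum speed gravity alone supplies the centripetal force: mg = mv_top²/r ⇒ v_top² = gr = 4.194 m²/s²
Energy conservation from release height h to the top (height 2r): mgh = ½mv_top² + mg(2r)
h = v_top²/(2g) + 2r = r/2 + 2r = 5r/2 = 1.070 m

h = 1.07 m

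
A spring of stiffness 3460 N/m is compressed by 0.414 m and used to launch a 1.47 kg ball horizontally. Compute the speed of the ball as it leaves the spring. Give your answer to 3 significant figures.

The ball leaves the spring when the spring is at natural length, so ½kx² = ½mv²
v = x√(k/m) = 0.414 × √(3460/1.47) = 20.09 m/s

v = 20.1 m/s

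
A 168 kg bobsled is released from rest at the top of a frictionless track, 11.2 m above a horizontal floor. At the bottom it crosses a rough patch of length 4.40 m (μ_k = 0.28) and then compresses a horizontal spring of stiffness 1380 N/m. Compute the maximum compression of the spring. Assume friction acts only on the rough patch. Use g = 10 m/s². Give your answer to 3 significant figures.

Initial energy: E₁ = mgh = (168)(10)(11.2) = 18816 J
Friction removes W_f = μ_k mg d = (0.28)(168)(10)(4.40) = 2070 J
Energy reaching the spring: E = 18816 − 2070 = 16746 J
At max compression ½kx² = E ⇒ x = √(2E/k) = √(2 × 16746/1380) = 4.926 m

x = 4.93 m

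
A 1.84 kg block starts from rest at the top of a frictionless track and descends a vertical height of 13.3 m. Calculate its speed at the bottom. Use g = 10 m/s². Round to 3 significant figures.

By conservation of mechanical energy, mgh = ½mv²
v = √(2gh) = √(2 × 10 × 13.3) = √266.00 = 16.31 m/s

v = 16.3 m/s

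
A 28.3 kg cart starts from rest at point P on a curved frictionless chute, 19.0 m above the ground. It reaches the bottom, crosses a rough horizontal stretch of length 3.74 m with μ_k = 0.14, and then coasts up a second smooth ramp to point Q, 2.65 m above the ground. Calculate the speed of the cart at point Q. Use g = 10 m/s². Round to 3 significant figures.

Energy at P: mgh₁ = (28.3)(10)(19.0) = 5377.0 J
Friction loss: W_f = μ_k mg d = 148.2 J
At Q: ½mv² + mgh₂ = mgh₁ − W_f
½mv² = 5377.0 − 148.2 − 749.95 = 4478.9 J
v = √(2 × 4478.9/28.3) = 17.79 m/s

v = 17.8 m/s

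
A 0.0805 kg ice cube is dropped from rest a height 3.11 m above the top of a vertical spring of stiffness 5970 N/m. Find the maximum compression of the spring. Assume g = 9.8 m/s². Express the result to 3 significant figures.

x = 0.0288 m

Measuring PE from the top of the relaxed spring, at max compression the cube has dropped H + x with zero KE, so:
mg(H + x) = ½kx²
½(5970)x² − (0.0805)(9.8)x − (0.0805)(9.8)(3.11) = 0
2985x² − 0.7889x − 2.453 = 0
x = [0.7889 + √(0.6224 + 29295)]/(2 × 2985) = 0.02880 m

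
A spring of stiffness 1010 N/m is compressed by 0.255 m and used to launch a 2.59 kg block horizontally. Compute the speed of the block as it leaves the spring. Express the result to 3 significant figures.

Conservation of energy: ½kx² = ½mv²
v = x√(k/m) = 0.255 × √(1010/2.59) = 5.036 m/s

v = 5.04 m/s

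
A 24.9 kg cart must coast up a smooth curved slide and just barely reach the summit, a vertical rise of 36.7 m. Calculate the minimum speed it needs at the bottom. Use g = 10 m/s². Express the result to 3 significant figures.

At the top it is momentarily at rest, so all KE converts to PE: ½mv² = mgh
v = √(2gh) = √(2 × 10 × 36.7) = 27.09 m/s

v = 27.1 m/s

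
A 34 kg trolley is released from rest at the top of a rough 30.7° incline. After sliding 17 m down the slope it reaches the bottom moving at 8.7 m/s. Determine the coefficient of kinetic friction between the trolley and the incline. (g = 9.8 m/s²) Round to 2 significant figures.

Energy balance down the incline: mg L sinθ − ½mv² = μ_k (mg cosθ) L
mgL sinθ = 2891.9 J; ½mv² = 1286.7 J
W_f = 2891.9 − 1286.7 = 1605 J
μ_k = W_f/(mg cosθ · L) = 1605/(286.5 × 17) = 0.3296

μ_k = 0.33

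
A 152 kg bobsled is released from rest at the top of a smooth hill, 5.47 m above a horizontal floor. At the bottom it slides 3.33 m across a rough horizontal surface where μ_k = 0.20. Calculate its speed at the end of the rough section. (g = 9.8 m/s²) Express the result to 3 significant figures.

Energy bookkeeping (friction removes W_f = μ_k N d):
mgh = ½mv² + μ_k m g d
W_f = μ_k mg d = (0.20)(152)(9.8)(3.33) = 992.1 J
½mv² = mgh − W_f = 8148.1 − 992.1 = 7156.0 J
v = √(2 × 7156.0/152) = 9.704 m/s

v = 9.70 m/s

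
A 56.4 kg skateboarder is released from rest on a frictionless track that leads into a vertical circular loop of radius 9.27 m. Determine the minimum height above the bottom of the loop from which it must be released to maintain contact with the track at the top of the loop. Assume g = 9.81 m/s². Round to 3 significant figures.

h = 23.2 m

At the top, for minimum speed gravity alone supplies the centripetal force: mg = mv_top²/r ⇒ v_top² = gr = 90.94 m²/s²
Energy conservation from release height h to the top (height 2r): mgh = ½mv_top² + mg(2r)
h = v_top²/(2g) + 2r = r/2 + 2r = 5r/2 = 23.17 m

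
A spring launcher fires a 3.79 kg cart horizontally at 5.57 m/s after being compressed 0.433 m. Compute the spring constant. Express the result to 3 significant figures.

k = 627 N/m

½kx² = ½mv²
k = mv²/x² = (3.79)(5.57)²/(0.433)² = 627.2 N/m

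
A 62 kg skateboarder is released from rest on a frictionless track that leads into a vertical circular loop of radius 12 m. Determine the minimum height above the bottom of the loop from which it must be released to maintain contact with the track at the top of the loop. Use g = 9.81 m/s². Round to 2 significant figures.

At the top, for minimum speed gravity alone supplies the centripetal force: mg = mv_top²/r ⇒ v_top² = gr = 117.7 m²/s²
Energy conservation from release height h to the top (height 2r): mgh = ½mv_top² + mg(2r)
h = v_top²/(2g) + 2r = r/2 + 2r = 5r/2 = 30.00 m

h = 30 m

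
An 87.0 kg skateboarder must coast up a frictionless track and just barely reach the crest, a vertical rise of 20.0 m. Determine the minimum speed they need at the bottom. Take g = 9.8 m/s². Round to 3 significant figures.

v = 19.8 m/s

At the top they are momentarily at rest, so all KE converts to PE: ½mv² = mgh
v = √(2gh) = √(2 × 9.8 × 20.0) = 19.80 m/s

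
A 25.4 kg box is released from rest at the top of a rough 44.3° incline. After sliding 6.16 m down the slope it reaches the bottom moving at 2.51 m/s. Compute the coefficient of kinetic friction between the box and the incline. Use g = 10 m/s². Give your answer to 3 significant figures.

Energy balance down the incline: mg L sinθ − ½mv² = μ_k (mg cosθ) L
mgL sinθ = 1092.8 J; ½mv² = 80.011 J
W_f = 1092.8 − 80.011 = 1013 J
μ_k = W_f/(mg cosθ · L) = 1013/(181.8 × 6.16) = 0.9044

μ_k = 0.904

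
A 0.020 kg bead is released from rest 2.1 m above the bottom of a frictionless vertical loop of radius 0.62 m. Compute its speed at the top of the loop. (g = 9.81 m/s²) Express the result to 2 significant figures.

v = 4.1 m/s

Energy conservation: mgh = ½mv_top² + mg(2r)
v_top² = 2g(h − 2r) = 2(9.81)(2.1 − 1.240) = 16.87
v_top = 4.108 m/s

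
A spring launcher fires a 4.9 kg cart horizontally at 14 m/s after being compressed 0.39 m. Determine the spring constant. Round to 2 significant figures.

Spring PE at full compression equals KE at release: ½kx² = ½mv²
k = mv²/x² = (4.9)(14)²/(0.39)² = 6314 N/m

k = 6300 N/m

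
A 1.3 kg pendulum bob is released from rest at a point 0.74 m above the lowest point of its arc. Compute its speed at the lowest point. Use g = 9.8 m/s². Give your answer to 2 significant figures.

v = 3.8 m/s

Mechanical energy is conserved (no friction): mgh = ½mv²
v = √(2gh) = √(2 × 9.8 × 0.74) = √14.504 = 3.808 m/s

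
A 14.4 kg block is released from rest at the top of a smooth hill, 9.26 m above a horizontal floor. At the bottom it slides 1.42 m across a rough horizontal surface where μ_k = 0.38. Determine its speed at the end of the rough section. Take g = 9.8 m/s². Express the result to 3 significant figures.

v = 13.1 m/s

Energy bookkeeping (friction removes W_f = μ_k N d):
mgh = ½mv² + μ_k m g d
W_f = μ_k mg d = (0.38)(14.4)(9.8)(1.42) = 76.15 J
½mv² = mgh − W_f = 1306.8 − 76.15 = 1230.6 J
v = √(2 × 1230.6/14.4) = 13.07 m/s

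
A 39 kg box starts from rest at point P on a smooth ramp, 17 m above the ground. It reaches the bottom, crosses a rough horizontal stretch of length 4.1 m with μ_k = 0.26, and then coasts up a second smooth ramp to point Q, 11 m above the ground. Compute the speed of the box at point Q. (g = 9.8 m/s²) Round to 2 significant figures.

Energy at P: mgh₁ = (39)(9.8)(17) = 6497.4 J
Friction loss: W_f = μ_k mg d = 407.4 J
At Q: ½mv² + mgh₂ = mgh₁ − W_f
½mv² = 6497.4 − 407.4 − 4204.2 = 1885.8 J
v = √(2 × 1885.8/39) = 9.834 m/s

v = 9.8 m/s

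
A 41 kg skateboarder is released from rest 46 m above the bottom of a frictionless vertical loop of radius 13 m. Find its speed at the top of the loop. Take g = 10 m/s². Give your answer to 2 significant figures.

v = 20 m/s

Energy conservation: mgh = ½mv_top² + mg(2r)
v_top² = 2g(h − 2r) = 2(10)(46 − 26.00) = 400.0
v_top = 20.00 m/s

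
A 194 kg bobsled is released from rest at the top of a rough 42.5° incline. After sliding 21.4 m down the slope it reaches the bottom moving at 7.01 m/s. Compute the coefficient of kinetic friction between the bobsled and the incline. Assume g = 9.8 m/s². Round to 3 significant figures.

Energy balance down the incline: mg L sinθ − ½mv² = μ_k (mg cosθ) L
mgL sinθ = 27487 J; ½mv² = 4766.6 J
W_f = 27487 − 4766.6 = 22720 J
μ_k = W_f/(mg cosθ · L) = 22720/(1402 × 21.4) = 0.7574

μ_k = 0.757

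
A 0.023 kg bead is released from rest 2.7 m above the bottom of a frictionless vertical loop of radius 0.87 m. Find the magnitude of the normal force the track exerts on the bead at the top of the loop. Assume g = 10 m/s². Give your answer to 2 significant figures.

N = 0.28 N

Energy from release to top (height 2r): mgh = ½mv_top² + mg(2r)
v_top² = 2g(h − 2r) = 2(10)(2.7 − 1.740) = 19.200 m²/s²
At the top, both N and weight point toward the centre: N + mg = mv_top²/r
N = m(v_top²/r − g) = 0.023(19.200/0.87 − 10) = 0.2776 N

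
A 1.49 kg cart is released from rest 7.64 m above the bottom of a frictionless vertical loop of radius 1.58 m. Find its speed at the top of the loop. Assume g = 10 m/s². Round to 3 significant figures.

v = 9.47 m/s

Energy conservation: mgh = ½mv_top² + mg(2r)
v_top² = 2g(h − 2r) = 2(10)(7.64 − 3.160) = 89.60
v_top = 9.466 m/s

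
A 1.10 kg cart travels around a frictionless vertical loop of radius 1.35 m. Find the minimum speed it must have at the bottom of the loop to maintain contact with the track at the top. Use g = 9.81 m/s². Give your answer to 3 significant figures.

v = 8.14 m/s

At the top: mg = mv_top²/r ⇒ v_top² = gr = 13.24 m²/s²
Energy from bottom to top (height 2r): ½mv_bot² = ½mv_top² + mg(2r)
v_bot² = gr + 4gr = 5gr = 66.22
v_bot = √(5gr) = 8.137 m/s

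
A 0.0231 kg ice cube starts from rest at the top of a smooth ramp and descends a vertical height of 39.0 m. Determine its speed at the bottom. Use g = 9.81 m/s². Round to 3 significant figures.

v = 27.7 m/s

Energy conservation between the two points: mgh = ½mv²
v = √(2gh) = √(2 × 9.81 × 39.0) = √765.18 = 27.66 m/s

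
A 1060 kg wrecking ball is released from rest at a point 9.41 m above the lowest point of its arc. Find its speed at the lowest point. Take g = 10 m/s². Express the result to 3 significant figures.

Energy conservation between the two points: mgh = ½mv²
v = √(2gh) = √(2 × 10 × 9.41) = √188.20 = 13.72 m/s

v = 13.7 m/s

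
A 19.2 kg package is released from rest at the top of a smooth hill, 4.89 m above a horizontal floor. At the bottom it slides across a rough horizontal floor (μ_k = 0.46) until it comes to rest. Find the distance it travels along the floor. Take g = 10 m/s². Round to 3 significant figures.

Energy bookkeeping (friction removes W_f = μ_k N d):
At rest all PE has been dissipated by friction: mgh = μ_k m g d
d = h/μ_k = 4.89/0.46 = 10.63 m

d = 10.6 m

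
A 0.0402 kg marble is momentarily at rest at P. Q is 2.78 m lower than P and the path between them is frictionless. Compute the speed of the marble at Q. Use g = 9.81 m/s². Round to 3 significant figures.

By conservation of mechanical energy, mgh = ½mv²
v = √(2gh) = √(2 × 9.81 × 2.78) = √54.544 = 7.385 m/s

v = 7.39 m/s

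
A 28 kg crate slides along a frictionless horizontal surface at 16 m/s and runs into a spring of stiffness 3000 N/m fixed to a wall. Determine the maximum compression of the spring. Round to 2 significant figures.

x = 1.5 m

At max compression the crate is momentarily at rest: ½mv² = ½kx²
x = v√(m/k) = 16 × √(28/3000) = 1.546 m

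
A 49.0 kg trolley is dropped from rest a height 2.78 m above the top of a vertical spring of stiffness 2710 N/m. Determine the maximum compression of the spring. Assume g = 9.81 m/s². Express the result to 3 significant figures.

x = 1.19 m

Take the reference level at the top of the uncompressed spring. At max compression the trolley has fallen H + x and is momentarily at rest:
mg(H + x) = ½kx²
½(2710)x² − (49.0)(9.81)x − (49.0)(9.81)(2.78) = 0
1355x² − 480.7x − 1336 = 0
x = [480.7 + √(231063 + 7.2428e+06)]/(2 × 1355) = 1.186 m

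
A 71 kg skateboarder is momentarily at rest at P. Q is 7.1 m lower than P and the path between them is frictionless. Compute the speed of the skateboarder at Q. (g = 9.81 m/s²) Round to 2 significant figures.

v = 12 m/s

Equating total energy at the two states: mgh = ½mv²
v = √(2gh) = √(2 × 9.81 × 7.1) = √139.30 = 11.80 m/s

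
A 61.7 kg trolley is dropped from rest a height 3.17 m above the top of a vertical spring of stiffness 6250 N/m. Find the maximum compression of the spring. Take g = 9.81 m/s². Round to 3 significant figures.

x = 0.886 m

Measuring PE from the top of the relaxed spring, at max compression the trolley has dropped H + x with zero KE, so:
mg(H + x) = ½kx²
½(6250)x² − (61.7)(9.81)x − (61.7)(9.81)(3.17) = 0
3125x² − 605.3x − 1919 = 0
x = [605.3 + √(366360 + 2.3984e+07)]/(2 × 3125) = 0.8864 m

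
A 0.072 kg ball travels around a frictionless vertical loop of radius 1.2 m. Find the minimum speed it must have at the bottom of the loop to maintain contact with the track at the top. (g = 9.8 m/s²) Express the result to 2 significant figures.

At the top: mg = mv_top²/r ⇒ v_top² = gr = 11.76 m²/s²
Energy from bottom to top (height 2r): ½mv_bot² = ½mv_top² + mg(2r)
v_bot² = gr + 4gr = 5gr = 58.80
v_bot = √(5gr) = 7.668 m/s

v = 7.7 m/s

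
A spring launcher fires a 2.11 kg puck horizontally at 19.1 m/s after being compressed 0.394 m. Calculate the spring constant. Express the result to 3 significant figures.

Energy stored in the spring equals the launch KE: ½kx² = ½mv²
k = mv²/x² = (2.11)(19.1)²/(0.394)² = 4959 N/m

k = 4960 N/m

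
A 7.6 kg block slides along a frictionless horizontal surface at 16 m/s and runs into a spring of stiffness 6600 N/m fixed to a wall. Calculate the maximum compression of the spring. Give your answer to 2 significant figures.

x = 0.54 m

All KE is stored as spring PE at maximum compression: ½mv² = ½kx²
x = v√(m/k) = 16 × √(7.6/6600) = 0.5429 m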